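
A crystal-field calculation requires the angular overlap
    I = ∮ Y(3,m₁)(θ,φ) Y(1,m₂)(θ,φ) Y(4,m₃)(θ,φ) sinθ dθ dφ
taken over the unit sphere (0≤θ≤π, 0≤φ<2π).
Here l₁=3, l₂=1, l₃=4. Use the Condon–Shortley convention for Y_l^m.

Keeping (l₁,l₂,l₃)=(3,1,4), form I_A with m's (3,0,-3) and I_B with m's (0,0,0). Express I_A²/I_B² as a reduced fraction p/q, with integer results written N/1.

Same 3,1,4: normalisation and zero-m 3j drop out of the ratio.
A: Δ: 0! 6! 2! / 9! → 1/252; sum: t=0:+1/720 = 1/720; 3j²(3 1 4; 3 0 -3) = Δ·Π!·Σ² = 1/36  (sign -1)
B: Δ: 0! 6! 2! / 9! → 1/252; sum: t=0:+1/36 = 1/36; 3j²(3 1 4; 0 0 0) = Δ·Π!·Σ² = 4/63  (sign +1)
I_A²/I_B² = (1/36)/(4/63) = 7/16

7/16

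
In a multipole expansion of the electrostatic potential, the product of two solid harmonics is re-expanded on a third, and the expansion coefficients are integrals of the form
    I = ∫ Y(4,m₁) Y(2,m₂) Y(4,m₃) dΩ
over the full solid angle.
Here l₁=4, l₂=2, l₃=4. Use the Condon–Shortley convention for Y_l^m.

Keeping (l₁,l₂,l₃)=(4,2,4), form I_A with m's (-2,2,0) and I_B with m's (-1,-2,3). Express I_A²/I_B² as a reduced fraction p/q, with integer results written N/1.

l's match ⇒ only the (l;m) 3-j factors differ between A and B.
A: triangle coeff Δ(4,2,4) = 1/13860; Σ_t [2,2]: t=2:+1/192 = 1/192; (3j)²=3/77 [(4 2 4; -2 2 0)], sign=+1
B: triangle coeff Δ(4,2,4) = 1/13860; Σ_t [0,0]: t=0:+1/480 = 1/480; (3j)²=3/110 [(4 2 4; -1 -2 3)], sign=-1
I_A²/I_B² = (3/77)/(3/110) = 10/7

10/7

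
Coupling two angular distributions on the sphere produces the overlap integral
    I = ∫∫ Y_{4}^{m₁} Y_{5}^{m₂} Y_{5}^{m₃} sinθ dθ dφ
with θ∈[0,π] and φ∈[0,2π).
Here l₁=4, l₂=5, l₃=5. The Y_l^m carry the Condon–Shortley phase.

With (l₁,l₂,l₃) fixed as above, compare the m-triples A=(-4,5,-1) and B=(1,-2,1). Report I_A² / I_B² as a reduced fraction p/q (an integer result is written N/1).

12/35

l's match ⇒ only the (l;m) 3-j factors differ between A and B.
A: triangle coeff Δ(4,5,5) = 1/3153150; Σ_t [4,4]: t=4:+1/414720 = 1/414720; (3j)²=2/429 [(4 5 5; -4 5 -1)], sign=+1
B: triangle coeff Δ(4,5,5) = 1/3153150; Σ_t [0,3]: t=0:+1/5184 t=1:−1/1152 t=2:+1/2880 t=3:−1/103680 = -7/20736; (3j)²=35/2574 [(4 5 5; 1 -2 1)], sign=-1
I_A²/I_B² = (2/429)/(35/2574) = 12/35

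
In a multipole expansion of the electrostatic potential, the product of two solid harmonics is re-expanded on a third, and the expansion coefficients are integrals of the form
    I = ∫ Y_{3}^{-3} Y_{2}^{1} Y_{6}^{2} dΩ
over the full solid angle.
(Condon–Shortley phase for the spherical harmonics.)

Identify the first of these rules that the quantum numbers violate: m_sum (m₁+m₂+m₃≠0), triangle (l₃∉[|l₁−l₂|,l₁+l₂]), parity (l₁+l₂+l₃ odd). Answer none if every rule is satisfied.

Σmᵢ = 0  ✓
l₃∈[|l₁−l₂|,l₁+l₂]=[1,5], have l₃=6  ✗
Σlᵢ = 11 ⇒ odd

triangle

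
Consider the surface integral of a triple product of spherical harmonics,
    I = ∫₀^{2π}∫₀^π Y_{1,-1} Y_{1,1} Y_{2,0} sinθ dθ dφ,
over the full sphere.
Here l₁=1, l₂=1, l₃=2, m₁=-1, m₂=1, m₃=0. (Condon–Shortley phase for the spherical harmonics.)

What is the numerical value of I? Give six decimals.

Rules hold: Σm=0, L=4 even, 0≤2≤2.
N = 3·3·5 = 45
Δ = 0!·2!·2!/5! = 1/30
Racah Σ t=0..0: t=0:+1/1 = 1/1
⇒ 3j(1 1 2; 0 0 0)² = 2/15, sgn +1
Racah Σ t=0..0: t=0:+1/4 = 1/4
⇒ 3j(1 1 2; -1 1 0)² = 1/30, sgn +1
4πI² = N·(3j₀)²·(3jₘ)² = 1/5
I = +1·√(0.2/4π) = 0.12615663

0.126157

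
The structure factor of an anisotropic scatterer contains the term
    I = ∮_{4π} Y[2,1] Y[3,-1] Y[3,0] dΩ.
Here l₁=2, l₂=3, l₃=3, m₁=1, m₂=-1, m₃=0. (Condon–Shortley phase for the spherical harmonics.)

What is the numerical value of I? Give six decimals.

Checks pass: Σm=0; 8 even; l₃=3∈[1,5].
(2·2+1)(2·3+1)(2·3+1) = 245
Δ: 2! 2! 4! / 9! → 1/3780
sum: t=0:+1/24 t=1:−1/4 t=2:+1/24 = -1/6
3j²(2 3 3; 0 0 0) = Δ·Π!·Σ² = 4/105  (sign +1)
sum: t=0:+1/8 t=1:−1/12 = 1/24
3j²(2 3 3; 1 -1 0) = Δ·Π!·Σ² = 1/210  (sign -1)
combine: 4πI² = 245·4/105·1/210 = 2/45
take √, sign -1: I = -0.05947080

-0.059471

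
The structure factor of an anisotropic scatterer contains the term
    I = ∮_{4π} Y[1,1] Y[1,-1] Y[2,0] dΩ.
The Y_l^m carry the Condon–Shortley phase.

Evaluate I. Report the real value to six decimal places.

m-sum 0 ✓  L=4 even ✓  0≤2≤2 ✓
Π(2lᵢ+1) = 3×3×5 = 45
triangle coeff Δ(1,1,2) = 1/30
Σ_t [0,0]: t=0:+1/1 = 1/1
(3j)²=2/15 [(1 1 2; 0 0 0)], sign=+1
Σ_t [0,0]: t=0:+1/4 = 1/4
(3j)²=1/30 [(1 1 2; 1 -1 0)], sign=+1
⇒ 4πI² = 1/5
I = (+1)√(1/5/(4π)) = 0.12615663

0.126157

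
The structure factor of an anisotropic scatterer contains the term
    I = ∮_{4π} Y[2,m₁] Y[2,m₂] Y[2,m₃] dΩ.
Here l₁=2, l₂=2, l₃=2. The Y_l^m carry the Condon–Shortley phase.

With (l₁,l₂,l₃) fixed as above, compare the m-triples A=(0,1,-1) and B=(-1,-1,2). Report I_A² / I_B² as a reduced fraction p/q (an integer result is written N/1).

1/6

Shared (l₁,l₂,l₃)=(2,2,2): N and (l;000)² cancel in I_A²/I_B².
A: Δ = 2!·2!·2!/7! = 1/630; Racah Σ t=1..2: t=1:−1/2 t=2:+1/4 = -1/4; ⇒ 3j(2 2 2; 0 1 -1)² = 1/70, sgn +1
B: Δ = 2!·2!·2!/7! = 1/630; Racah Σ t=1..1: t=1:−1/4 = -1/4; ⇒ 3j(2 2 2; -1 -1 2)² = 3/35, sgn -1
I_A²/I_B² = (1/70)/(3/35) = 1/6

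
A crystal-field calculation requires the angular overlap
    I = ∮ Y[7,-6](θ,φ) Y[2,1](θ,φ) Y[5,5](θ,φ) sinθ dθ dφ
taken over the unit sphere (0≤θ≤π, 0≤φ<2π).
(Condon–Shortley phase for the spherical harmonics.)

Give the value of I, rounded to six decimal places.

0.191646

Rules hold: Σm=0, L=14 even, 5≤5≤9.
N = 15·5·11 = 825
Δ = 4!·10!·0!/15! = 1/15015
Racah Σ t=2..2: t=2:+1/57600 = 1/57600
⇒ 3j(7 2 5; 0 0 0)² = 21/715, sgn -1
Racah Σ t=3..3: t=3:−1/21772800 = -1/21772800
⇒ 3j(7 2 5; -6 1 5)² = 2/105, sgn -1
4πI² = N·(3j₀)²·(3jₘ)² = 6/13
I = +1·√(0.461538/4π) = 0.19164567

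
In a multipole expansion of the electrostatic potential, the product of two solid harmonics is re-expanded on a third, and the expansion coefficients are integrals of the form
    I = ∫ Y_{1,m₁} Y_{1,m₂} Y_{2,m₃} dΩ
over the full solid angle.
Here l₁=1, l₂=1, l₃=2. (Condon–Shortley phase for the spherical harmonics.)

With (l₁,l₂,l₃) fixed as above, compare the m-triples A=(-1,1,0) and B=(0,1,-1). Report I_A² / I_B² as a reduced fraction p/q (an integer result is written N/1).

1/3

l's match ⇒ only the (l;m) 3-j factors differ between A and B.
A: triangle coeff Δ(1,1,2) = 1/30; Σ_t [0,0]: t=0:+1/4 = 1/4; (3j)²=1/30 [(1 1 2; -1 1 0)], sign=+1
B: triangle coeff Δ(1,1,2) = 1/30; Σ_t [0,0]: t=0:+1/2 = 1/2; (3j)²=1/10 [(1 1 2; 0 1 -1)], sign=-1
I_A²/I_B² = (1/30)/(1/10) = 1/3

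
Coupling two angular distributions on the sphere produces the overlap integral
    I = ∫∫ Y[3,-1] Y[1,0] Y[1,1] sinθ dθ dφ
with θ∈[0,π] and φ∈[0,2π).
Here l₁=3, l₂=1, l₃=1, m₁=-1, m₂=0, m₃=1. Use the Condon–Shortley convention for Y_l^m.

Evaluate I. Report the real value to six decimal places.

l₃=1 ∉ [2,4] — triangle fails ⇒ I = 0

0.000000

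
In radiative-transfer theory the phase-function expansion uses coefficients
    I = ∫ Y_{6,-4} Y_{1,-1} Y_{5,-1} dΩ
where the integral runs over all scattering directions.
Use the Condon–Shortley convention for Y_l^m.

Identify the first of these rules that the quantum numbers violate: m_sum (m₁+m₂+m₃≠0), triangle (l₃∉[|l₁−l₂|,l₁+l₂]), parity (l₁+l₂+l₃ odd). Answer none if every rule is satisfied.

azimuthal sum: -4 − 1 − 1 = -6  ✗
5 ≤ 5 ≤ 7 (triangle on l)
L = 6 + 1 + 5 = 12 (even)

m_sum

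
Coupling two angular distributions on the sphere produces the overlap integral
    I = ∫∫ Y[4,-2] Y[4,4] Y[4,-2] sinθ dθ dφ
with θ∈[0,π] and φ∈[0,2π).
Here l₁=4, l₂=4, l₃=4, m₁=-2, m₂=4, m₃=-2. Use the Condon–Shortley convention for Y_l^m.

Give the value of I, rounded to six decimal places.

m-sum 0 ✓  L=12 even ✓  0≤4≤8 ✓
Π(2lᵢ+1) = 9×9×9 = 729
triangle coeff Δ(4,4,4) = 1/450450
Σ_t [0,4]: t=0:+1/13824 t=1:−1/216 t=2:+1/64 t=3:−1/216 t=4:+1/13824 = 5/768
(3j)²=18/1001 [(4 4 4; 0 0 0)], sign=+1
Σ_t [4,4]: t=4:+1/2304 = 1/2304
(3j)²=5/143 [(4 4 4; -2 4 -2)], sign=+1
⇒ 4πI² = 65610/143143
I = (+1)√(65610/143143/(4π)) = 0.19098314

0.190983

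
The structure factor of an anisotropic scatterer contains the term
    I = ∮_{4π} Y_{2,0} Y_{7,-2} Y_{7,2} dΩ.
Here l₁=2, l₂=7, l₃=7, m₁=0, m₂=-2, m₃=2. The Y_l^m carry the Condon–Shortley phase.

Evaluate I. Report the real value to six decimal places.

0.125586

m-sum 0 ✓  L=16 even ✓  5≤7≤9 ✓
Π(2lᵢ+1) = 5×15×15 = 1125
triangle coeff Δ(2,7,7) = 1/185640
Σ_t [0,2]: t=0:+1/2419200 t=1:−1/518400 t=2:+1/2419200 = -1/907200
(3j)²=56/3315 [(2 7 7; 0 0 0)], sign=+1
Σ_t [0,2]: t=0:+1/2419200 t=1:−1/967680 t=2:+1/8709120 = -11/21772800
(3j)²=242/23205 [(2 7 7; 0 -2 2)], sign=+1
⇒ 4πI² = 9680/48841
I = (+1)√(9680/48841/(4π)) = 0.12558578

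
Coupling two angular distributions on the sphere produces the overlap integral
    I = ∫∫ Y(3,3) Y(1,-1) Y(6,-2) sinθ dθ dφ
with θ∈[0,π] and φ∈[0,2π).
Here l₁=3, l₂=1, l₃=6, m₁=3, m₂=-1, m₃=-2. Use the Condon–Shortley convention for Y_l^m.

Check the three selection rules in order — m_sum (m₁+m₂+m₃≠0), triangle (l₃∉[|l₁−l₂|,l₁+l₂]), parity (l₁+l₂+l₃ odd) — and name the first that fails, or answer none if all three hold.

triangle

azimuthal sum: 3 − 1 − 2 = 0  ✓
2 ≤ 6 ≤ 4 (triangle on l)  ✗
L = 3 + 1 + 6 = 10 (even)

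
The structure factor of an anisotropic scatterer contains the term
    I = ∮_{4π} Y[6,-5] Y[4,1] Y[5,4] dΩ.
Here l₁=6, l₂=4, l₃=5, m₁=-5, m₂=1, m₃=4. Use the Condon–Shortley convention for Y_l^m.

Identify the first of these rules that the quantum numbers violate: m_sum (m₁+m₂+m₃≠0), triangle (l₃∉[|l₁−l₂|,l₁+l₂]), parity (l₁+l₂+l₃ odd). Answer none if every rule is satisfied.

azimuthal sum: -5 + 1 + 4 = 0  ✓
2 ≤ 5 ≤ 10 (triangle on l)  ✓
L = 6 + 4 + 5 = 15 (odd)  ✗

parity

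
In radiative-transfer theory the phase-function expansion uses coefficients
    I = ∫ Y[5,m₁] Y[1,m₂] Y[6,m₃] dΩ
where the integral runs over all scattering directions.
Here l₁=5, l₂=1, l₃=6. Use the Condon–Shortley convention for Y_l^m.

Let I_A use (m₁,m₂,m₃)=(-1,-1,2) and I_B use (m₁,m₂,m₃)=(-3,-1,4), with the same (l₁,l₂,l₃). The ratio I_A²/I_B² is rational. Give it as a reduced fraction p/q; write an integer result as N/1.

28/45

l's match ⇒ only the (l;m) 3-j factors differ between A and B.
A: triangle coeff Δ(5,1,6) = 1/858; Σ_t [0,0]: t=0:+1/34560 = 1/34560; (3j)²=14/429 [(5 1 6; -1 -1 2)], sign=+1
B: triangle coeff Δ(5,1,6) = 1/858; Σ_t [0,0]: t=0:+1/161280 = 1/161280; (3j)²=15/286 [(5 1 6; -3 -1 4)], sign=+1
I_A²/I_B² = (14/429)/(15/286) = 28/45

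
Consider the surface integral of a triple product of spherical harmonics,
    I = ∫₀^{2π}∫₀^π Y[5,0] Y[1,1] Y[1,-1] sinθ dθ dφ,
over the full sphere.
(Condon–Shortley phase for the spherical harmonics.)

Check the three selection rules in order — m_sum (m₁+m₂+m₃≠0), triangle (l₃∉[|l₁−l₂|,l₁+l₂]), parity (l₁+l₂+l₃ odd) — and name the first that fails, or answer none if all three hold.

m₁+m₂+m₃ = 0 + 1 − 1 = 0  ✓
triangle: |5−1|=4 ≤ l₃=1 ≤ 5+1=6  ✗
parity: l₁+l₂+l₃ = 7 is odd

triangle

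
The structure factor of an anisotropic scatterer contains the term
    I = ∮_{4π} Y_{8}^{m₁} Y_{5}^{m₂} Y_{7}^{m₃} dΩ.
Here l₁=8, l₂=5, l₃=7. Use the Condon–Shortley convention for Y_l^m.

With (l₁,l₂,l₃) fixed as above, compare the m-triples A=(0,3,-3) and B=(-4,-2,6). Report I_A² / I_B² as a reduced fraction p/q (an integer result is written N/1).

864/11011

l's match ⇒ only the (l;m) 3-j factors differ between A and B.
A: triangle coeff Δ(8,5,7) = 1/814773960; Σ_t [4,6]: t=4:+1/19906560 t=5:−1/21772800 t=6:+1/232243200 = 1/116121600; (3j)²=48/46189 [(8 5 7; 0 3 -3)], sign=+1
B: triangle coeff Δ(8,5,7) = 1/814773960; Σ_t [2,3]: t=2:+1/1045094400 t=3:−1/313528320 = -1/447897600; (3j)²=77/5814 [(8 5 7; -4 -2 6)], sign=+1
I_A²/I_B² = (48/46189)/(77/5814) = 864/11011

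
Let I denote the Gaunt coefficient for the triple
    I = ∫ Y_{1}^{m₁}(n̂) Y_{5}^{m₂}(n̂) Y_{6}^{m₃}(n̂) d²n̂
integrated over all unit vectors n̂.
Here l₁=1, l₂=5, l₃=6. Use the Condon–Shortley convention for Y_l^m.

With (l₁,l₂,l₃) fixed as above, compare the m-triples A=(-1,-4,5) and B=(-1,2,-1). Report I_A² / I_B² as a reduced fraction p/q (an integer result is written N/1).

11/2

Shared (l₁,l₂,l₃)=(1,5,6): N and (l;000)² cancel in I_A²/I_B².
A: Δ = 0!·2!·10!/13! = 1/858; Racah Σ t=0..0: t=0:+1/725760 = 1/725760; ⇒ 3j(1 5 6; -1 -4 5)² = 5/78, sgn -1
B: Δ = 0!·2!·10!/13! = 1/858; Racah Σ t=0..0: t=0:+1/60480 = 1/60480; ⇒ 3j(1 5 6; -1 2 -1)² = 5/429, sgn -1
I_A²/I_B² = (5/78)/(5/429) = 11/2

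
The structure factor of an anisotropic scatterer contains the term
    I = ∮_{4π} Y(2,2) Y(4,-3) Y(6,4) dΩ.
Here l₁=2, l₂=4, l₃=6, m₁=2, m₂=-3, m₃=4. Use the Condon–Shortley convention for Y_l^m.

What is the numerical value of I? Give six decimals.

0.000000

Σmᵢ = 3 ≠ 0, so the φ-integral vanishes; I = 0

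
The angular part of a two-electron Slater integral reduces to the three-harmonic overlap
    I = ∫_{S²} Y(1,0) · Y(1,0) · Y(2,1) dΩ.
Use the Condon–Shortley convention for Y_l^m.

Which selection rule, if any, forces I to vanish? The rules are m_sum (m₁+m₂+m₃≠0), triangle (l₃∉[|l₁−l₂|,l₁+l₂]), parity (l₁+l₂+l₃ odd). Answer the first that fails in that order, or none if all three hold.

azimuthal sum: 0 + 0 + 1 = 1  ✗
0 ≤ 2 ≤ 2 (triangle on l)
L = 1 + 1 + 2 = 4 (even)

m_sum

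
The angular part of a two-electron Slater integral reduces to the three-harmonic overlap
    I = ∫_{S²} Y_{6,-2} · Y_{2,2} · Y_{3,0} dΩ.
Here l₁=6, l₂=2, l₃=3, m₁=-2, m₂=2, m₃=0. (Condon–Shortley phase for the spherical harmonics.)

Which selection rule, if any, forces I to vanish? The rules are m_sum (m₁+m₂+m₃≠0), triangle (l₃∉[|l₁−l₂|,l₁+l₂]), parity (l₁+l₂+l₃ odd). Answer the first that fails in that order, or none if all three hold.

Σmᵢ = 0  ✓
l₃∈[|l₁−l₂|,l₁+l₂]=[4,8], have l₃=3  ✗
Σlᵢ = 11 ⇒ odd

triangle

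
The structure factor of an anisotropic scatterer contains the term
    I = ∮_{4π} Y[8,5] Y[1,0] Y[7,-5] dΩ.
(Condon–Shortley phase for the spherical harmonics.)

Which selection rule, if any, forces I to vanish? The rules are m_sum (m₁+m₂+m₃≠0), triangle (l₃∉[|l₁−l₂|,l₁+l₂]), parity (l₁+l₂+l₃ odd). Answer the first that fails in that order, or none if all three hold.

none

azimuthal sum: 5 + 0 − 5 = 0  ✓
7 ≤ 7 ≤ 9 (triangle on l)  ✓
L = 8 + 1 + 7 = 16 (even)  ✓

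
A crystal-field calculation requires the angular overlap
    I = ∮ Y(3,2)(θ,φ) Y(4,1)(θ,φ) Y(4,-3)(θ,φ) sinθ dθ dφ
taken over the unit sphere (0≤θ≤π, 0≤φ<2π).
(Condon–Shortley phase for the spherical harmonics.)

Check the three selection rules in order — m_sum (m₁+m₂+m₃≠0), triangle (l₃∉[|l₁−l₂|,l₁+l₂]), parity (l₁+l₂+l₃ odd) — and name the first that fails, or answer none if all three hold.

parity

Σmᵢ = 0  ✓
l₃∈[|l₁−l₂|,l₁+l₂]=[1,7], have l₃=4  ✓
Σlᵢ = 11 ⇒ odd  ✗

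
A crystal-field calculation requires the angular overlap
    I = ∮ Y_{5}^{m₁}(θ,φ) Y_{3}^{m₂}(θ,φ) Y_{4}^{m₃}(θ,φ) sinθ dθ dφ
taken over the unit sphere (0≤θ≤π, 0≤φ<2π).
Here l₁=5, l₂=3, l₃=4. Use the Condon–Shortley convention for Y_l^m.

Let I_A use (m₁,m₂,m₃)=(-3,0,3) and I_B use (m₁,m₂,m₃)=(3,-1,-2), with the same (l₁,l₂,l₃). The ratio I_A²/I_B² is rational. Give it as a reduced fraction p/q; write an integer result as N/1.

Shared (l₁,l₂,l₃)=(5,3,4): N and (l;000)² cancel in I_A²/I_B².
A: Δ = 4!·6!·2!/13! = 1/180180; Racah Σ t=2..3: t=2:+1/2880 t=3:−1/1440 = -1/2880; ⇒ 3j(5 3 4; -3 0 3)² = 7/715, sgn +1
B: Δ = 4!·6!·2!/13! = 1/180180; Racah Σ t=0..2: t=0:+1/2304 t=1:−1/720 t=2:+1/5760 = -1/1280; ⇒ 3j(5 3 4; 3 -1 -2)² = 27/1430, sgn -1
I_A²/I_B² = (7/715)/(27/1430) = 14/27

14/27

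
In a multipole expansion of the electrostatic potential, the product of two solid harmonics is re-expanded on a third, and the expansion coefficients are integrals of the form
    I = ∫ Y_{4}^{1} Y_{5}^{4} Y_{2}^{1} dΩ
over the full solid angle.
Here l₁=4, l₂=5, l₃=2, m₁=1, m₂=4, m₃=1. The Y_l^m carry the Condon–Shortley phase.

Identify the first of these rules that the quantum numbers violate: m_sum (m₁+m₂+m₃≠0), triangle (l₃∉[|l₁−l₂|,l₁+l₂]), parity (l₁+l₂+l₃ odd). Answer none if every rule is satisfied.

m_sum

azimuthal sum: 1 + 4 + 1 = 6  ✗
1 ≤ 2 ≤ 9 (triangle on l)
L = 4 + 5 + 2 = 11 (odd)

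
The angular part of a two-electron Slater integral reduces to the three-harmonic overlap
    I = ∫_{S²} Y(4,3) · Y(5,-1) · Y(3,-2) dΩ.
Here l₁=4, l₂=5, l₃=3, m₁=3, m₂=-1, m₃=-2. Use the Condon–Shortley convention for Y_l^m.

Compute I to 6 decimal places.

0.160929

Rules hold: Σm=0, L=12 even, 1≤3≤9.
N = 9·11·7 = 693
Δ = 6!·2!·4!/13! = 1/180180
Racah Σ t=2..4: t=2:+1/576 t=3:−1/144 t=4:+1/576 = -1/288
⇒ 3j(4 5 3; 0 0 0)² = 20/1001, sgn +1
Racah Σ t=0..1: t=0:+1/17280 t=1:−1/1440 = -11/17280
⇒ 3j(4 5 3; 3 -1 -2)² = 11/468, sgn +1
4πI² = N·(3j₀)²·(3jₘ)² = 55/169
I = +1·√(0.325444/4π) = 0.16092854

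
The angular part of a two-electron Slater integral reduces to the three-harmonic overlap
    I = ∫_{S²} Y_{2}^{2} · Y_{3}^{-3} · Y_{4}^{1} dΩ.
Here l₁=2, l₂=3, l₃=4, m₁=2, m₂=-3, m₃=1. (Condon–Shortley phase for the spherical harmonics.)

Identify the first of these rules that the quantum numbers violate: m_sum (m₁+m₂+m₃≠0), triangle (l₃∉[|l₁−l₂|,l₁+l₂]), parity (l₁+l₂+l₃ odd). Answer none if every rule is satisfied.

Σmᵢ = 0  ✓
l₃∈[|l₁−l₂|,l₁+l₂]=[1,5], have l₃=4  ✓
Σlᵢ = 9 ⇒ odd  ✗

parity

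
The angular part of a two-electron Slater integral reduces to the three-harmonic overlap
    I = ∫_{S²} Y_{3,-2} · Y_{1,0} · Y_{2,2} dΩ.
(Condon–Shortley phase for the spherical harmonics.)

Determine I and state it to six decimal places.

m-sum 0 ✓  L=6 even ✓  2≤2≤4 ✓
Π(2lᵢ+1) = 7×3×5 = 105
triangle coeff Δ(3,1,2) = 1/105
Σ_t [1,1]: t=1:−1/4 = -1/4
(3j)²=3/35 [(3 1 2; 0 0 0)], sign=-1
Σ_t [1,1]: t=1:−1/24 = -1/24
(3j)²=1/21 [(3 1 2; -2 0 2)], sign=-1
⇒ 4πI² = 3/7
I = (+1)√(3/7/(4π)) = 0.18467439

0.184674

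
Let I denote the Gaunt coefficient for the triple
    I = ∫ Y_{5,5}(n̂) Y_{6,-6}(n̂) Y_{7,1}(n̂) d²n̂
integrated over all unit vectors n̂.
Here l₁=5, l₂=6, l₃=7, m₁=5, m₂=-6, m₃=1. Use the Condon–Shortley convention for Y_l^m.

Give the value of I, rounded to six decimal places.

Checks pass: Σm=0; 18 even; l₃=7∈[1,11].
(2·5+1)(2·6+1)(2·7+1) = 2145
Δ: 4! 6! 8! / 19! → 1/174594420
sum: t=0:+1/4147200 t=1:−1/207360 t=2:+1/82944 t=3:−1/207360 t=4:+1/4147200 = 1/345600
3j²(5 6 7; 0 0 0) = Δ·Π!·Σ² = 420/46189  (sign -1)
sum: t=0:+1/696729600 = 1/696729600
3j²(5 6 7; 5 -6 1) = Δ·Π!·Σ² = 5/8398  (sign +1)
combine: 4πI² = 2145·420/46189·5/8398 = 15750/1356277
take √, sign -1: I = -0.03039913

-0.030399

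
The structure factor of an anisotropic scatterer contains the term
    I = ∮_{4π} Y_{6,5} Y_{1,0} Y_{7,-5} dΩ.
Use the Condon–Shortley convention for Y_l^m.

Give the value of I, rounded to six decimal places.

m-sum 0 ✓  L=14 even ✓  5≤7≤7 ✓
Π(2lᵢ+1) = 13×3×15 = 585
triangle coeff Δ(6,1,7) = 1/1365
Σ_t [0,0]: t=0:+1/518400 = 1/518400
(3j)²=7/195 [(6 1 7; 0 0 0)], sign=-1
Σ_t [0,0]: t=0:+1/39916800 = 1/39916800
(3j)²=8/455 [(6 1 7; 5 0 -5)], sign=+1
⇒ 4πI² = 24/65
I = (-1)√(24/65/(4π)) = -0.17141310

-0.171413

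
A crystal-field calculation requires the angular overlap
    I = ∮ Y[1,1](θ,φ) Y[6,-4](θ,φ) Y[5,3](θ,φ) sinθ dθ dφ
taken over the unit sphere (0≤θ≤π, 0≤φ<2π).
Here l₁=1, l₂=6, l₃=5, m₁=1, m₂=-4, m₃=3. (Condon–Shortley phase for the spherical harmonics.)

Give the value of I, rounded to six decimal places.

0.274090

Rules hold: Σm=0, L=12 even, 5≤5≤7.
N = 3·13·11 = 429
Δ = 2!·0!·10!/13! = 1/858
Racah Σ t=1..1: t=1:−1/14400 = -1/14400
⇒ 3j(1 6 5; 0 0 0)² = 6/143, sgn +1
Racah Σ t=0..0: t=0:+1/161280 = 1/161280
⇒ 3j(1 6 5; 1 -4 3)² = 15/286, sgn +1
4πI² = N·(3j₀)²·(3jₘ)² = 135/143
I = +1·√(0.944056/4π) = 0.27409047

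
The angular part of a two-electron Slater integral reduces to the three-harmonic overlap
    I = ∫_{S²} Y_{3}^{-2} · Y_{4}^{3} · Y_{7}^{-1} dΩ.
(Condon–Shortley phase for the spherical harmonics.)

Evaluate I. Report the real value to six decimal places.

-0.046682

m-sum 0 ✓  L=14 even ✓  1≤7≤7 ✓
Π(2lᵢ+1) = 7×9×15 = 945
triangle coeff Δ(3,4,7) = 1/45045
Σ_t [0,0]: t=0:+1/20736 = 1/20736
(3j)²=35/1287 [(3 4 7; 0 0 0)], sign=-1
Σ_t [0,0]: t=0:+1/604800 = 1/604800
(3j)²=16/15015 [(3 4 7; -2 3 -1)], sign=+1
⇒ 4πI² = 560/20449
I = (-1)√(560/20449/(4π)) = -0.04668239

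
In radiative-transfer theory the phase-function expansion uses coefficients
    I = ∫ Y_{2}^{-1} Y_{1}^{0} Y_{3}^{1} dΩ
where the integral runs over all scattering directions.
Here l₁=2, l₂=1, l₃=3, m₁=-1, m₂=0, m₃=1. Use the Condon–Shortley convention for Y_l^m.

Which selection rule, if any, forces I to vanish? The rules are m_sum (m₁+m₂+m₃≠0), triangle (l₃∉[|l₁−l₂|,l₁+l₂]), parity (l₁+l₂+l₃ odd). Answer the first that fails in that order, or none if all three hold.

m₁+m₂+m₃ = -1 + 0 + 1 = 0  ✓
triangle: |2−1|=1 ≤ l₃=3 ≤ 2+1=3  ✓
parity: l₁+l₂+l₃ = 6 is even  ✓

none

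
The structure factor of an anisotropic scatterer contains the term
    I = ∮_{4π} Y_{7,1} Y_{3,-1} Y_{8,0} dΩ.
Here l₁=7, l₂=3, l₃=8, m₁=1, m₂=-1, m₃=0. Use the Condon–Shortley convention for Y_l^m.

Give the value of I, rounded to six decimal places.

0.011037

m-sum 0 ✓  L=18 even ✓  4≤8≤10 ✓
Π(2lᵢ+1) = 15×7×17 = 1785
triangle coeff Δ(7,3,8) = 1/5290740
Σ_t [0,2]: t=0:+1/7257600 t=1:−1/2073600 t=2:+1/7257600 = -1/4838400
(3j)²=252/20995 [(7 3 8; 0 0 0)], sign=-1
Σ_t [0,2]: t=0:+1/4147200 t=1:−1/3628800 t=2:+1/46448640 = -1/77414400
(3j)²=3/41990 [(7 3 8; 1 -1 0)], sign=-1
⇒ 4πI² = 7938/5185765
I = (+1)√(7938/5185765/(4π)) = 0.01103683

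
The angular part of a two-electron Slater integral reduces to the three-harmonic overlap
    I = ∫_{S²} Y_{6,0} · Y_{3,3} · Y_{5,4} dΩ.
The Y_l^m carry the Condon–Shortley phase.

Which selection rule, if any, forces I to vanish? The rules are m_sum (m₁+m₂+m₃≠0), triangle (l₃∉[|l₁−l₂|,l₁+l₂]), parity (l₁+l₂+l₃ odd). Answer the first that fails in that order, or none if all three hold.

m₁+m₂+m₃ = 0 + 3 + 4 = 7  ✗
triangle: |6−3|=3 ≤ l₃=5 ≤ 6+3=9
parity: l₁+l₂+l₃ = 14 is even

m_sum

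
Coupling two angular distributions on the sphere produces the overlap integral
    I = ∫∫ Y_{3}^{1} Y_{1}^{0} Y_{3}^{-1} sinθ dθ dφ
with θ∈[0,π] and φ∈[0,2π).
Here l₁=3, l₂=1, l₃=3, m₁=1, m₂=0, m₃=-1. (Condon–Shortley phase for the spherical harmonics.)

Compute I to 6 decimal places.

0.000000

L=7 odd ⇒ parity kills the (l;000) factor ⇒ I = 0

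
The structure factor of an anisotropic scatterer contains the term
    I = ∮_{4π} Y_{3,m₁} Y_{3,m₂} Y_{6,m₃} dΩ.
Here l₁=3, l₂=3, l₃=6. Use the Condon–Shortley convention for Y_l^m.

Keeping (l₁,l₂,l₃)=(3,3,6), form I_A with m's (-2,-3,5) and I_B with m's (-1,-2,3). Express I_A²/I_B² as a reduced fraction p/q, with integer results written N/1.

Shared (l₁,l₂,l₃)=(3,3,6): N and (l;000)² cancel in I_A²/I_B².
A: Δ = 0!·6!·6!/13! = 1/12012; Racah Σ t=0..0: t=0:+1/86400 = 1/86400; ⇒ 3j(3 3 6; -2 -3 5)² = 1/26, sgn -1
B: Δ = 0!·6!·6!/13! = 1/12012; Racah Σ t=0..0: t=0:+1/5760 = 1/5760; ⇒ 3j(3 3 6; -1 -2 3)² = 9/286, sgn -1
I_A²/I_B² = (1/26)/(9/286) = 11/9

11/9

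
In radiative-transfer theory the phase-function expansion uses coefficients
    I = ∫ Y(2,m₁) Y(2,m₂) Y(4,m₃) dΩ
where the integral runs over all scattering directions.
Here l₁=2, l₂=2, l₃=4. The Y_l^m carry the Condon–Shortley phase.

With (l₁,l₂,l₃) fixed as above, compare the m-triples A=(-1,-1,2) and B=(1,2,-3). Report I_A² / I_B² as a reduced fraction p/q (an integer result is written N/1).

8/7

Shared (l₁,l₂,l₃)=(2,2,4): N and (l;000)² cancel in I_A²/I_B².
A: Δ = 0!·4!·4!/9! = 1/630; Racah Σ t=0..0: t=0:+1/36 = 1/36; ⇒ 3j(2 2 4; -1 -1 2)² = 4/63, sgn +1
B: Δ = 0!·4!·4!/9! = 1/630; Racah Σ t=0..0: t=0:+1/144 = 1/144; ⇒ 3j(2 2 4; 1 2 -3)² = 1/18, sgn -1
I_A²/I_B² = (4/63)/(1/18) = 8/7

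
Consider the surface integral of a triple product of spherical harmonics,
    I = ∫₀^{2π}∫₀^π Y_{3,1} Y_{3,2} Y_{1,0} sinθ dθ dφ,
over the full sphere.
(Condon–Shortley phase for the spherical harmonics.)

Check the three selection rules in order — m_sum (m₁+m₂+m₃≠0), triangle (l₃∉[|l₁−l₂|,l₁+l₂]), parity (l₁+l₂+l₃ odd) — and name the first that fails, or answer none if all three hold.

azimuthal sum: 1 + 2 + 0 = 3  ✗
0 ≤ 1 ≤ 6 (triangle on l)
L = 3 + 3 + 1 = 7 (odd)

m_sum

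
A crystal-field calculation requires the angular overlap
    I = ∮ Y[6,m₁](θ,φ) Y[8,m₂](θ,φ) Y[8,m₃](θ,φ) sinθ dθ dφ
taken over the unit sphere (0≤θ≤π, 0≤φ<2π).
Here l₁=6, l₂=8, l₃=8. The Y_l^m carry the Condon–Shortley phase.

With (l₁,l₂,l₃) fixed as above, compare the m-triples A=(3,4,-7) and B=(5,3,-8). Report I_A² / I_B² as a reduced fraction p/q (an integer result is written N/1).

Same 6,8,8: normalisation and zero-m 3j drop out of the ratio.
A: Δ: 6! 6! 10! / 23! → 1/13742520792; sum: t=2:+1/20901888000 t=3:−1/9405849600 = -11/188116992000; 3j²(6 8 8; 3 4 -7) = Δ·Π!·Σ² = 121/14858  (sign +1)
B: Δ: 6! 6! 10! / 23! → 1/13742520792; sum: t=1:−1/313528320000 = -1/313528320000; 3j²(6 8 8; 5 3 -8) = Δ·Π!·Σ² = 22/7429  (sign -1)
I_A²/I_B² = (121/14858)/(22/7429) = 11/4

11/4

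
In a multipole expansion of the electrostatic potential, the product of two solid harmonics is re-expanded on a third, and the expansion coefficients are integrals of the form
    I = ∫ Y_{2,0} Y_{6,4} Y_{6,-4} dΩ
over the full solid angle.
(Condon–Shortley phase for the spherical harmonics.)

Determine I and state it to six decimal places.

-0.022938

Checks pass: Σm=0; 14 even; l₃=6∈[4,8].
(2·2+1)(2·6+1)(2·6+1) = 845
Δ: 2! 2! 10! / 15! → 1/90090
sum: t=0:+1/69120 t=1:−1/14400 t=2:+1/69120 = -7/172800
3j²(2 6 6; 0 0 0) = Δ·Π!·Σ² = 14/715  (sign -1)
sum: t=0:+1/14515200 t=1:−1/362880 t=2:+1/322560 = 1/2419200
3j²(2 6 6; 0 4 -4) = Δ·Π!·Σ² = 2/5005  (sign +1)
combine: 4πI² = 845·14/715·2/5005 = 4/605
take √, sign -1: I = -0.02293757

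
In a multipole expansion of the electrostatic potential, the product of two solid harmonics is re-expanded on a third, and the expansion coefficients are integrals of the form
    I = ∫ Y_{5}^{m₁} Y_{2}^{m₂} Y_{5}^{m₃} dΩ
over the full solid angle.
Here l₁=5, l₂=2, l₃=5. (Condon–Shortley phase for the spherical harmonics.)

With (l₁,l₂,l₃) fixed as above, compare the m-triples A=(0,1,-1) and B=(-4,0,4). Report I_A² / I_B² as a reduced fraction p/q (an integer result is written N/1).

Same 5,2,5: normalisation and zero-m 3j drop out of the ratio.
A: Δ: 2! 8! 2! / 13! → 1/38610; sum: t=1:−1/1152 t=2:+1/1440 = -1/5760; 3j²(5 2 5; 0 1 -1) = Δ·Π!·Σ² = 1/858  (sign -1)
B: Δ: 2! 8! 2! / 13! → 1/38610; sum: t=1:−1/40320 t=2:+1/20160 = 1/40320; 3j²(5 2 5; -4 0 4) = Δ·Π!·Σ² = 6/715  (sign -1)
I_A²/I_B² = (1/858)/(6/715) = 5/36

5/36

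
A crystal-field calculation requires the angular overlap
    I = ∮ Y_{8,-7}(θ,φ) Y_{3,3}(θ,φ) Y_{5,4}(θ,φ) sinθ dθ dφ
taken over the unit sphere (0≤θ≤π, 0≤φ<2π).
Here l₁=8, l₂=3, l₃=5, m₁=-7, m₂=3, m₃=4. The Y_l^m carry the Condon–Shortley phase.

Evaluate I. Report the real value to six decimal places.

Rules hold: Σm=0, L=16 even, 5≤5≤11.
N = 17·7·11 = 1309
Δ = 6!·10!·0!/17! = 1/136136
Racah Σ t=3..3: t=3:−1/518400 = -1/518400
⇒ 3j(8 3 5; 0 0 0)² = 56/2431, sgn +1
Racah Σ t=6..6: t=6:+1/261273600 = 1/261273600
⇒ 3j(8 3 5; -7 3 4)² = 5/136, sgn -1
4πI² = N·(3j₀)²·(3jₘ)² = 245/221
I = -1·√(1.1086/4π) = -0.29701746

-0.297017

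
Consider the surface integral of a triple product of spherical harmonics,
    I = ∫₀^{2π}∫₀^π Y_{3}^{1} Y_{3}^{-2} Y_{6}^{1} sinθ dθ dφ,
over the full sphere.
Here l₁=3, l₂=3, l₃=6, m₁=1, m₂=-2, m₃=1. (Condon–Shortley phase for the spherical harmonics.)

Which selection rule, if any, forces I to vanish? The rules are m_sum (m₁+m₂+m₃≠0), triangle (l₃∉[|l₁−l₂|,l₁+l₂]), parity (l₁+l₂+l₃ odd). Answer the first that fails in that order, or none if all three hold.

none

m₁+m₂+m₃ = 1 − 2 + 1 = 0  ✓
triangle: |3−3|=0 ≤ l₃=6 ≤ 3+3=6  ✓
parity: l₁+l₂+l₃ = 12 is even  ✓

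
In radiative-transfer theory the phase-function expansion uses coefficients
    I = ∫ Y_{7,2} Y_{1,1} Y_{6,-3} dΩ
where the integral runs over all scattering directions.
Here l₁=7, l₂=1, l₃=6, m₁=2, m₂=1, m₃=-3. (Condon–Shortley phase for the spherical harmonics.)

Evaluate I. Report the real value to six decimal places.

Rules hold: Σm=0, L=14 even, 6≤6≤8.
N = 15·3·13 = 585
Δ = 2!·12!·0!/15! = 1/1365
Racah Σ t=1..1: t=1:−1/518400 = -1/518400
⇒ 3j(7 1 6; 0 0 0)² = 7/195, sgn -1
Racah Σ t=2..2: t=2:+1/4354560 = 1/4354560
⇒ 3j(7 1 6; 2 1 -3)² = 2/273, sgn -1
4πI² = N·(3j₀)²·(3jₘ)² = 2/13
I = +1·√(0.153846/4π) = 0.11064668

0.110647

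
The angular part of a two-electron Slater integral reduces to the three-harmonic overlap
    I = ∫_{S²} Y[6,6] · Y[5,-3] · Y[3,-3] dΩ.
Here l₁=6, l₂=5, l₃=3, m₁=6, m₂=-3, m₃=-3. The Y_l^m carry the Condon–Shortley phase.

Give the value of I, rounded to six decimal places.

Checks pass: Σm=0; 14 even; l₃=3∈[1,11].
(2·6+1)(2·5+1)(2·3+1) = 1001
Δ: 8! 4! 2! / 15! → 1/675675
sum: t=3:−1/8640 t=4:+1/2304 t=5:−1/8640 = 7/34560
3j²(6 5 3; 0 0 0) = Δ·Π!·Σ² = 7/429  (sign -1)
sum: t=0:+1/1935360 = 1/1935360
3j²(6 5 3; 6 -3 -3) = Δ·Π!·Σ² = 1/91  (sign +1)
combine: 4πI² = 1001·7/429·1/91 = 7/39
take √, sign -1: I = -0.11951207

-0.119512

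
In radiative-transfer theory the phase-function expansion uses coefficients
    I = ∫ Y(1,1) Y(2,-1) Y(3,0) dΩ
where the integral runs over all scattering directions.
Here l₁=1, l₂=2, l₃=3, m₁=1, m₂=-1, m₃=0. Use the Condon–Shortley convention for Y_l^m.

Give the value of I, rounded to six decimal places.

0.143048

Checks pass: Σm=0; 6 even; l₃=3∈[1,3].
(2·1+1)(2·2+1)(2·3+1) = 105
Δ: 0! 2! 4! / 7! → 1/105
sum: t=0:+1/4 = 1/4
3j²(1 2 3; 0 0 0) = Δ·Π!·Σ² = 3/35  (sign -1)
sum: t=0:+1/12 = 1/12
3j²(1 2 3; 1 -1 0) = Δ·Π!·Σ² = 1/35  (sign -1)
combine: 4πI² = 105·3/35·1/35 = 9/35
take √, sign +1: I = 0.14304817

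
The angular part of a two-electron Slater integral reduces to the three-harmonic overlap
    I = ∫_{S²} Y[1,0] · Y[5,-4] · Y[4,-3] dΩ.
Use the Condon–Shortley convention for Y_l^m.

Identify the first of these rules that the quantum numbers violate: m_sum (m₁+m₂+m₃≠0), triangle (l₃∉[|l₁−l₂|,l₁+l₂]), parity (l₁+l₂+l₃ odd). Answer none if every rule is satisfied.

m_sum

m₁+m₂+m₃ = 0 − 4 − 3 = -7  ✗
triangle: |1−5|=4 ≤ l₃=4 ≤ 1+5=6
parity: l₁+l₂+l₃ = 10 is even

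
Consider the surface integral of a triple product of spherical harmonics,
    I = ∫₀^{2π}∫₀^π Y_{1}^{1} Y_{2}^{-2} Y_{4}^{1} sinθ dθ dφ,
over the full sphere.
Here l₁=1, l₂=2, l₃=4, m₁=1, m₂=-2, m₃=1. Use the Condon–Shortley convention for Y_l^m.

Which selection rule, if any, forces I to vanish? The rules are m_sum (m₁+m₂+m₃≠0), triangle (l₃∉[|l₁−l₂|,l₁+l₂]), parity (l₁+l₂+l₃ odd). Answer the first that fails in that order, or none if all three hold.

triangle

Σmᵢ = 0  ✓
l₃∈[|l₁−l₂|,l₁+l₂]=[1,3], have l₃=4  ✗
Σlᵢ = 7 ⇒ odd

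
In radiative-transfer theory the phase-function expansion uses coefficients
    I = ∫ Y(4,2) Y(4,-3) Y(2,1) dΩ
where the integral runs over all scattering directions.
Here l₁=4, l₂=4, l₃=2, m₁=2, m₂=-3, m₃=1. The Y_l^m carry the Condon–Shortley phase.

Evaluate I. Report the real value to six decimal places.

-0.187702

Rules hold: Σm=0, L=10 even, 0≤2≤8.
N = 9·9·5 = 405
Δ = 6!·2!·2!/11! = 1/13860
Racah Σ t=2..4: t=2:+1/192 t=3:−1/36 t=4:+1/192 = -5/288
⇒ 3j(4 4 2; 0 0 0)² = 20/693, sgn -1
Racah Σ t=0..1: t=0:+1/1440 t=1:−1/240 = -1/288
⇒ 3j(4 4 2; 2 -3 1)² = 5/132, sgn +1
4πI² = N·(3j₀)²·(3jₘ)² = 375/847
I = -1·√(0.442739/4π) = -0.18770204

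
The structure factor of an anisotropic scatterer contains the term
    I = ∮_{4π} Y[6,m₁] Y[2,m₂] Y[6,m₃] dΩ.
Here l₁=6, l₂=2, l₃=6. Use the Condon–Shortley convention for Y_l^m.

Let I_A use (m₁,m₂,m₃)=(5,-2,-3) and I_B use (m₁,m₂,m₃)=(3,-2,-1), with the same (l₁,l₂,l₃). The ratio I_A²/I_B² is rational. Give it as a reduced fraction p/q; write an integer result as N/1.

Shared (l₁,l₂,l₃)=(6,2,6): N and (l;000)² cancel in I_A²/I_B².
A: Δ = 2!·10!·2!/15! = 1/90090; Racah Σ t=0..0: t=0:+1/1451520 = 1/1451520; ⇒ 3j(6 2 6; 5 -2 -3)² = 1/91, sgn -1
B: Δ = 2!·10!·2!/15! = 1/90090; Racah Σ t=0..0: t=0:+1/120960 = 1/120960; ⇒ 3j(6 2 6; 3 -2 -1)² = 24/1001, sgn -1
I_A²/I_B² = (1/91)/(24/1001) = 11/24

11/24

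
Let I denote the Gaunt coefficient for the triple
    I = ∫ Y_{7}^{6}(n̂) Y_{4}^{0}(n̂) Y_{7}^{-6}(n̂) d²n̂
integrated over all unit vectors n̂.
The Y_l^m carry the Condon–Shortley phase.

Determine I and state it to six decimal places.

Rules hold: Σm=0, L=18 even, 3≤7≤11.
N = 15·9·15 = 2025
Δ = 4!·10!·4!/19! = 1/58198140
Racah Σ t=0..4: t=0:+1/17418240 t=1:−1/622080 t=2:+1/230400 t=3:−1/622080 t=4:+1/17418240 = 1/806400
⇒ 3j(7 4 7; 0 0 0)² = 2268/230945, sgn -1
Racah Σ t=0..1: t=0:+1/209018880 t=1:−1/130636800 = -1/348364800
⇒ 3j(7 4 7; 6 0 -6)² = 143/45220, sgn +1
4πI² = N·(3j₀)²·(3jₘ)² = 6561/104329
I = -1·√(0.0628876/4π) = -0.07074204

-0.070742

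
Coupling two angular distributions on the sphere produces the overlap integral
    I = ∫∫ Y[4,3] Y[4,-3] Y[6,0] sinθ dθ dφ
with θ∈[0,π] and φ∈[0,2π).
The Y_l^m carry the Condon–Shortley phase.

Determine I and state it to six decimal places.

m-sum 0 ✓  L=14 even ✓  0≤6≤8 ✓
Π(2lᵢ+1) = 9×9×13 = 1053
triangle coeff Δ(4,4,6) = 1/1261260
Σ_t [0,2]: t=0:+1/4608 t=1:−1/1296 t=2:+1/4608 = -7/20736
(3j)²=20/1287 [(4 4 6; 0 0 0)], sign=-1
Σ_t [0,1]: t=0:+1/28800 t=1:−1/518400 = 17/518400
(3j)²=289/25740 [(4 4 6; 3 -3 0)], sign=+1
⇒ 4πI² = 289/1573
I = (-1)√(289/1573/(4π)) = -0.12091485

-0.120915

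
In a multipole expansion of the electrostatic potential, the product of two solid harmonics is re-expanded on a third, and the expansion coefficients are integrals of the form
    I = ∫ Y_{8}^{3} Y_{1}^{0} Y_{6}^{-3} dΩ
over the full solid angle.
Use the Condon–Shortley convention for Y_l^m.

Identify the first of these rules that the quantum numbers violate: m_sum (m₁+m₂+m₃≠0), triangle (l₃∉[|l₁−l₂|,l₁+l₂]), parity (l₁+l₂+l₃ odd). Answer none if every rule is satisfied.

triangle

m₁+m₂+m₃ = 3 + 0 − 3 = 0  ✓
triangle: |8−1|=7 ≤ l₃=6 ≤ 8+1=9  ✗
parity: l₁+l₂+l₃ = 15 is odd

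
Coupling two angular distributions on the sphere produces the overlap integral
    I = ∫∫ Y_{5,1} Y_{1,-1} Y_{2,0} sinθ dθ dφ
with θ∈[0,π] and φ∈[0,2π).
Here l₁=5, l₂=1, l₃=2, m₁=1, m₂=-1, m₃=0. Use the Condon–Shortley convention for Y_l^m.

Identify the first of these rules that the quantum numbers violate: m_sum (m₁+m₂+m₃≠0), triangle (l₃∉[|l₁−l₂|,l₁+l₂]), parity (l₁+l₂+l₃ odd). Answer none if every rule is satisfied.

azimuthal sum: 1 − 1 + 0 = 0  ✓
4 ≤ 2 ≤ 6 (triangle on l)  ✗
L = 5 + 1 + 2 = 8 (even)

triangle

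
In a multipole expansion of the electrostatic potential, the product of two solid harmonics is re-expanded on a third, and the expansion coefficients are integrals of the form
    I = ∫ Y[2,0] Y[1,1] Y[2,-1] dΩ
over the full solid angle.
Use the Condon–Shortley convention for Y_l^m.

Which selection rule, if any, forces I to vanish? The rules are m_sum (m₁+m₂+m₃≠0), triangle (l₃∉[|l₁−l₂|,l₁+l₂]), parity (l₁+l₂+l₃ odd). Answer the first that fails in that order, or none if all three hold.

parity

Σmᵢ = 0  ✓
l₃∈[|l₁−l₂|,l₁+l₂]=[1,3], have l₃=2  ✓
Σlᵢ = 5 ⇒ odd  ✗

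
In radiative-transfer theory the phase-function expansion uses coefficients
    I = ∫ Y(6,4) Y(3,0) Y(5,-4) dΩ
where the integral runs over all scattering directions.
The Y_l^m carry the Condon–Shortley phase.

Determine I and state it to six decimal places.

-0.139560

Checks pass: Σm=0; 14 even; l₃=5∈[3,9].
(2·6+1)(2·3+1)(2·5+1) = 1001
Δ: 4! 8! 2! / 15! → 1/675675
sum: t=1:−1/8640 t=2:+1/2304 t=3:−1/8640 = 7/34560
3j²(6 3 5; 0 0 0) = Δ·Π!·Σ² = 7/429  (sign -1)
sum: t=1:−1/60480 t=2:+1/161280 = -1/96768
3j²(6 3 5; 4 0 -4) = Δ·Π!·Σ² = 15/1001  (sign +1)
combine: 4πI² = 1001·7/429·15/1001 = 35/143
take √, sign -1: I = -0.13956004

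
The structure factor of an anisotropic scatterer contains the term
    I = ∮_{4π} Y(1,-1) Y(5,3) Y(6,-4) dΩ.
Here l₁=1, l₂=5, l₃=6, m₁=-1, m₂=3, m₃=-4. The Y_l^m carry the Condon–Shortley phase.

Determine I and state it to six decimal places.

Σmᵢ = -2 ≠ 0, so the φ-integral vanishes; I = 0

0.000000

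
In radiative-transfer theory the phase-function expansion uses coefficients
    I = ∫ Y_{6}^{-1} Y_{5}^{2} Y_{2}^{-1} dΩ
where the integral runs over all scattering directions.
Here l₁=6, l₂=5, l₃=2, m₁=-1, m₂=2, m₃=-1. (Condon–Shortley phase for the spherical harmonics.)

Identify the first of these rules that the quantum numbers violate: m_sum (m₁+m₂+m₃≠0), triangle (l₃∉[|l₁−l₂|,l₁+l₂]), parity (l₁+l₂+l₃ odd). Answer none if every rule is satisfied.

parity

azimuthal sum: -1 + 2 − 1 = 0  ✓
1 ≤ 2 ≤ 11 (triangle on l)  ✓
L = 6 + 5 + 2 = 13 (odd)  ✗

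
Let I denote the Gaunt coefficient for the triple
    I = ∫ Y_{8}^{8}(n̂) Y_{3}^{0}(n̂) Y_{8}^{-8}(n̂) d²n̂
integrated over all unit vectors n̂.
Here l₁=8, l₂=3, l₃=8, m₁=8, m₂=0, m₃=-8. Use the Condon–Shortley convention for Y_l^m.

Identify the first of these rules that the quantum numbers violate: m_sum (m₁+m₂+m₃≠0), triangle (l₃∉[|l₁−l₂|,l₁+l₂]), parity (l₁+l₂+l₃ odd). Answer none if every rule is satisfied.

parity

m₁+m₂+m₃ = 8 + 0 − 8 = 0  ✓
triangle: |8−3|=5 ≤ l₃=8 ≤ 8+3=11  ✓
parity: l₁+l₂+l₃ = 19 is odd  ✗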